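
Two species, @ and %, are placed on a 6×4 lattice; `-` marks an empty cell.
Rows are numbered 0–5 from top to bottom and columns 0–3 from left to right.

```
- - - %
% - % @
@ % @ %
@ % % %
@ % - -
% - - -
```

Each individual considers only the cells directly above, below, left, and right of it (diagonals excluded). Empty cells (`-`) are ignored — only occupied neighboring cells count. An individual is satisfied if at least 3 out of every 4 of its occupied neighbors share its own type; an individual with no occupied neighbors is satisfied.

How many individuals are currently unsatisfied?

13

Row 0: (0,3)% 0/1 not
Row 1: (1,0)% 0/1 not · (1,2)% 0/2 not · (1,3)@ 0/3 not
Row 2: (2,0)@ 1/3 not · (2,1)% 1/3 not · (2,2)@ 0/4 not · (2,3)% 1/3 not
Row 3: (3,0)@ 2/3 not · (3,1)% 3/4 satisfied · (3,2)% 2/3 not · (3,3)% 2/2 satisfied
Row 4: (4,0)@ 1/3 not · (4,1)% 1/2 not
Row 5: (5,0)% 0/1 not
Unsatisfied: (0,3), (1,0), (1,2), (1,3), (2,0), (2,1), (2,2), (2,3), (3,0), (3,2), (4,0), (4,1), (5,0) — 13 in total.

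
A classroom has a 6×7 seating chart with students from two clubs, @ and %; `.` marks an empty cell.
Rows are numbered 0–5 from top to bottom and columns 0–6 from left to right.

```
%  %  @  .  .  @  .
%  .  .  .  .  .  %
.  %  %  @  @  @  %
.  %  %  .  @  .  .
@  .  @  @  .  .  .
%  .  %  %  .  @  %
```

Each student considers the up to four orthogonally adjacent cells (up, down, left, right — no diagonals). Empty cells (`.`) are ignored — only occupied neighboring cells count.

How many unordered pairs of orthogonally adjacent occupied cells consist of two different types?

Scan each occupied cell's neighbors to the right and below so each pair is counted once.
Row 0: %(0,0)–%(0,1)= %(0,0)–%(1,0)= %(0,1)–@(0,2)≠  → 1/3 unlike.
Row 1: %(1,6)–%(2,6)=  → 0/1 unlike.
Row 2: %(2,1)–%(2,2)= %(2,1)–%(3,1)= %(2,2)–@(2,3)≠ %(2,2)–%(3,2)= @(2,3)–@(2,4)= @(2,4)–@(2,5)= @(2,4)–@(3,4)= @(2,5)–%(2,6)≠  → 2/8 unlike.
Row 3: %(3,1)–%(3,2)= %(3,2)–@(4,2)≠  → 1/2 unlike.
Row 4: @(4,0)–%(5,0)≠ @(4,2)–@(4,3)= @(4,2)–%(5,2)≠ @(4,3)–%(5,3)≠  → 3/4 unlike.
Row 5: %(5,2)–%(5,3)= @(5,5)–%(5,6)≠  → 1/2 unlike.
Total adjacent occupied pairs: 20; unlike-type pairs: 8.

8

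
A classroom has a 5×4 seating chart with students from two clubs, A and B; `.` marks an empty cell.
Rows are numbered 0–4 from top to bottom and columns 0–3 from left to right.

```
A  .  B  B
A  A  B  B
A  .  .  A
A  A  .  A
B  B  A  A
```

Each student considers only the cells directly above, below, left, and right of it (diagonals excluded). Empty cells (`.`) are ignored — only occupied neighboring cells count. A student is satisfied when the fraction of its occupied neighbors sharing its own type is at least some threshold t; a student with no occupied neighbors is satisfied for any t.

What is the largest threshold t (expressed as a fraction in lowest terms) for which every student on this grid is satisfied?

(0,0)A 1/1
(0,2)B 2/2
(0,3)B 2/2
(1,0)A 3/3
(1,1)A 1/2
(1,2)B 2/3
(1,3)B 2/3
(2,0)A 2/2
(2,3)A 1/2
(3,0)A 2/3
(3,1)A 1/2
(3,3)A 2/2
(4,0)B 1/2
(4,1)B 1/3
(4,2)A 1/2
(4,3)A 2/2
The smallest same-type fraction is 1/3 at (4,1), which reduces to 1/3. Any threshold above that leaves this student unsatisfied.

1/3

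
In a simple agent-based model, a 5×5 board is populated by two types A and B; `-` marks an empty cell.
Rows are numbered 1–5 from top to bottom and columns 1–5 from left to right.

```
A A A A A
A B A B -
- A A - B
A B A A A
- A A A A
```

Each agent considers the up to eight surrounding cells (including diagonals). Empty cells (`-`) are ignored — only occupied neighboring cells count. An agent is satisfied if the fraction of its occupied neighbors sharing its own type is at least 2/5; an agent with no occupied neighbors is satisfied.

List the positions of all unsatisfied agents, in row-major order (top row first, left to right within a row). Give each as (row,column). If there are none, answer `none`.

(2,2), (2,4), (3,5), (4,2)

Row 1: (1,1)A 2/3 satisfied · (1,2)A 4/5 satisfied · (1,3)A 3/5 satisfied · (1,4)A 3/4 satisfied · (1,5)A 1/2 satisfied
Row 2: (2,1)A 3/4 satisfied · (2,2)B 0/7 not · (2,3)A 5/7 satisfied · (2,4)B 1/6 not
Row 3: (3,2)A 5/7 satisfied · (3,3)A 4/7 satisfied · (3,5)B 1/3 not
Row 4: (4,1)A 2/3 satisfied · (4,2)B 0/6 not · (4,3)A 6/7 satisfied · (4,4)A 6/7 satisfied · (4,5)A 3/4 satisfied
Row 5: (5,2)A 3/4 satisfied · (5,3)A 4/5 satisfied · (5,4)A 5/5 satisfied · (5,5)A 3/3 satisfied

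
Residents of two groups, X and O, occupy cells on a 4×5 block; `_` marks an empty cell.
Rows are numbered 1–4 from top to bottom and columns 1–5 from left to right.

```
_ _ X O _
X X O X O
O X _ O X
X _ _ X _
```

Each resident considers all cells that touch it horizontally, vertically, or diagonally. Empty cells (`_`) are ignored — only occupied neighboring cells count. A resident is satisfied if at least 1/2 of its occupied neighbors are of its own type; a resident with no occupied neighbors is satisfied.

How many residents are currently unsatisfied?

(1,3)X 2/4 satisfied
(1,4)O 2/4 satisfied
(2,1)X 2/3 satisfied
(2,2)X 3/5 satisfied
(2,3)O 2/6 not
(2,4)X 2/6 not
(2,5)O 2/4 satisfied
(3,1)O 0/4 not
(3,2)X 3/5 satisfied
(3,4)O 2/5 not
(3,5)X 2/4 satisfied
(4,1)X 1/2 satisfied
(4,4)X 1/2 satisfied
Unsatisfied: (2,3), (2,4), (3,1), (3,4) — 4 in total.

4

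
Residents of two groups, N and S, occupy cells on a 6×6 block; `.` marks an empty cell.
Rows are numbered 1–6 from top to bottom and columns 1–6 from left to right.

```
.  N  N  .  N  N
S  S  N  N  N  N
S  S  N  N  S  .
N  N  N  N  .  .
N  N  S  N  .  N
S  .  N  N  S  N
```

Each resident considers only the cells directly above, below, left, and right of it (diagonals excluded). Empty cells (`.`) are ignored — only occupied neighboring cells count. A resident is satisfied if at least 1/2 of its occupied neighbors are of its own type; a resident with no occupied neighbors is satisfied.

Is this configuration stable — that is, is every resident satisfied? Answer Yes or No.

(1,2)N 1/2 satisfied
(1,3)N 2/2 satisfied
(1,5)N 2/2 satisfied
(1,6)N 2/2 satisfied
(2,1)S 2/2 satisfied
(2,2)S 2/4 satisfied
(2,3)N 3/4 satisfied
(2,4)N 3/3 satisfied
(2,5)N 3/4 satisfied
(2,6)N 2/2 satisfied
(3,1)S 2/3 satisfied
(3,2)S 2/4 satisfied
(3,3)N 3/4 satisfied
(3,4)N 3/4 satisfied
(3,5)S 0/2 not
(4,1)N 2/3 satisfied
(4,2)N 3/4 satisfied
(4,3)N 3/4 satisfied
(4,4)N 3/3 satisfied
(5,1)N 2/3 satisfied
(5,2)N 2/3 satisfied
(5,3)S 0/4 not
(5,4)N 2/3 satisfied
(5,6)N 1/1 satisfied
(6,1)S 0/1 not
(6,3)N 1/2 satisfied
(6,4)N 2/3 satisfied
(6,5)S 0/2 not
(6,6)N 1/2 satisfied
For instance (3,5) has only 0/2 same-type neighbors, below 1/2.

No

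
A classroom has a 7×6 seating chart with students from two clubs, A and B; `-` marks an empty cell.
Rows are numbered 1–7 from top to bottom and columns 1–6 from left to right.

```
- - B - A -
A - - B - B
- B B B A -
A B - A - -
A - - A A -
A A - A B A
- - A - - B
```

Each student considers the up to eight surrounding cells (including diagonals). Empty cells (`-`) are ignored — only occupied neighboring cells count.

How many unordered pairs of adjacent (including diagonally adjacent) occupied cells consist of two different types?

Scan each occupied cell's neighbors to the right and below (and the two forward diagonals) so each pair is counted once.
From row 1: 2 unlike of 3 pairs (running 2/3).
From row 2: 3 unlike of 5 pairs (running 5/8).
From row 3: 4 unlike of 9 pairs (running 9/17).
From row 4: 2 unlike of 5 pairs (running 11/22).
From row 5: 2 unlike of 8 pairs (running 13/30).
From row 6: 3 unlike of 7 pairs (running 16/37).
Total adjacent occupied pairs: 37; unlike-type pairs: 16.

16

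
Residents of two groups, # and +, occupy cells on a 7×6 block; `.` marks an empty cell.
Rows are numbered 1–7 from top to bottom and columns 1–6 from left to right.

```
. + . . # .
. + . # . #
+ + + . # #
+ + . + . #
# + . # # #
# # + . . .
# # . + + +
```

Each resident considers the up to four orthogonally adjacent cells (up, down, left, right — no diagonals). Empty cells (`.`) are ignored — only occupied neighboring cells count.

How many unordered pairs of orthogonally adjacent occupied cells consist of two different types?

5

Scan each occupied cell's neighbors to the right and below so each pair is counted once.
From row 1: 0 unlike of 1 pairs (running 0/1).
From row 2: 0 unlike of 2 pairs (running 0/3).
From row 3: 0 unlike of 6 pairs (running 0/9).
From row 4: 2 unlike of 5 pairs (running 2/14).
From row 5: 2 unlike of 5 pairs (running 4/19).
From row 6: 1 unlike of 4 pairs (running 5/23).
From row 7: 0 unlike of 3 pairs (running 5/26).
Total adjacent occupied pairs: 26; unlike-type pairs: 5.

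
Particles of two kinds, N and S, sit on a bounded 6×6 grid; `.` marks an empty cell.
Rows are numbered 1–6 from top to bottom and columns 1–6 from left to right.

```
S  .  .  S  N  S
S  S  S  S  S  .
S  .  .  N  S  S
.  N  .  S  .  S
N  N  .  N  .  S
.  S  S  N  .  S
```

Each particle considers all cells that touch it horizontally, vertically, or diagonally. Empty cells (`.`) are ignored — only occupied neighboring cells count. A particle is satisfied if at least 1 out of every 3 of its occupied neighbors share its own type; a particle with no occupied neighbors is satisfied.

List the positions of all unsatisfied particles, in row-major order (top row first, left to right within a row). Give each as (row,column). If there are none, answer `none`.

Row 1: (1,1)S 2/2 ✓ · (1,4)S 3/4 ✓ · (1,5)N 0/4 ✗ · (1,6)S 1/2 ✓
Row 2: (2,1)S 3/3 ✓ · (2,2)S 4/4 ✓ · (2,3)S 3/4 ✓ · (2,4)S 4/6 ✓ · (2,5)S 5/7 ✓
Row 3: (3,1)S 2/3 ✓ · (3,4)N 0/5 ✗ · (3,5)S 5/6 ✓ · (3,6)S 3/3 ✓
Row 4: (4,2)N 2/3 ✓ · (4,4)S 1/3 ✓ · (4,6)S 3/3 ✓
Row 5: (5,1)N 2/3 ✓ · (5,2)N 2/4 ✓ · (5,4)N 1/3 ✓ · (5,6)S 2/2 ✓
Row 6: (6,2)S 1/3 ✓ · (6,3)S 1/4 ✗ · (6,4)N 1/2 ✓ · (6,6)S 1/1 ✓

(1,5), (3,4), (6,3)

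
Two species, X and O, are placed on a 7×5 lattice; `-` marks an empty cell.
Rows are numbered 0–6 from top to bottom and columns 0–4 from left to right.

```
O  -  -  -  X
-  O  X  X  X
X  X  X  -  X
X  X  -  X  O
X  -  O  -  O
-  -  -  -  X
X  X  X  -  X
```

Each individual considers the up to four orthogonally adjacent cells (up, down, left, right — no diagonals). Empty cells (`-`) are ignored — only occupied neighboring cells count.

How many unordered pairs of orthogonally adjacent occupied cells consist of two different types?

5

Scan each occupied cell's neighbors to the right and below so each pair is counted once.
Row 0: X(0,4)–X(1,4)=  → 0/1 unlike.
Row 1: O(1,1)–X(1,2)≠ O(1,1)–X(2,1)≠ X(1,2)–X(1,3)= X(1,2)–X(2,2)= X(1,3)–X(1,4)= X(1,4)–X(2,4)=  → 2/6 unlike.
Row 2: X(2,0)–X(2,1)= X(2,0)–X(3,0)= X(2,1)–X(2,2)= X(2,1)–X(3,1)= X(2,4)–O(3,4)≠  → 1/5 unlike.
Row 3: X(3,0)–X(3,1)= X(3,0)–X(4,0)= X(3,3)–O(3,4)≠ O(3,4)–O(4,4)=  → 1/4 unlike.
Row 4: O(4,4)–X(5,4)≠  → 1/1 unlike.
Row 5: X(5,4)–X(6,4)=  → 0/1 unlike.
Row 6: X(6,0)–X(6,1)= X(6,1)–X(6,2)=  → 0/2 unlike.
Total adjacent occupied pairs: 20; unlike-type pairs: 5.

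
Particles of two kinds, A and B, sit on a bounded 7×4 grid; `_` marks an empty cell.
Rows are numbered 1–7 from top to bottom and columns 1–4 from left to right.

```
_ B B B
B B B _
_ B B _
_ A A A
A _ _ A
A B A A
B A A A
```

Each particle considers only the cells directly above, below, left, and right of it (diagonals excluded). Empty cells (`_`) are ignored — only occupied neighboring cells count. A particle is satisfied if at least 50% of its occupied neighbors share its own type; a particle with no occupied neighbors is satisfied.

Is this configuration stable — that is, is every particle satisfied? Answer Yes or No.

No

(1,2)B 2/2 satisfied
(1,3)B 3/3 satisfied
(1,4)B 1/1 satisfied
(2,1)B 1/1 satisfied
(2,2)B 4/4 satisfied
(2,3)B 3/3 satisfied
(3,2)B 2/3 satisfied
(3,3)B 2/3 satisfied
(4,2)A 1/2 satisfied
(4,3)A 2/3 satisfied
(4,4)A 2/2 satisfied
(5,1)A 1/1 satisfied
(5,4)A 2/2 satisfied
(6,1)A 1/3 not
(6,2)B 0/3 not
(6,3)A 2/3 satisfied
(6,4)A 3/3 satisfied
(7,1)B 0/2 not
(7,2)A 1/3 not
(7,3)A 3/3 satisfied
(7,4)A 2/2 satisfied
For instance (6,1) has only 1/3 same-type neighbors, below 1/2.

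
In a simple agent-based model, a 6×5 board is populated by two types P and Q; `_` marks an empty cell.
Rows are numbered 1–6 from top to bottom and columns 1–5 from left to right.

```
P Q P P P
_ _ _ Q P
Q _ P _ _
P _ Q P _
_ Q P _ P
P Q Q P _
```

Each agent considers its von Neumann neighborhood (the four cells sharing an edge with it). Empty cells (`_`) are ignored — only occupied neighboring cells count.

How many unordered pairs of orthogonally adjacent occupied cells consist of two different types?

12

Scan each occupied cell's neighbors to the right and below so each pair is counted once.
Row 1: P(1,1)–Q(1,2)≠ Q(1,2)–P(1,3)≠ P(1,3)–P(1,4)= P(1,4)–P(1,5)= P(1,4)–Q(2,4)≠ P(1,5)–P(2,5)=  → 3/6 unlike.
Row 2: Q(2,4)–P(2,5)≠  → 1/1 unlike.
Row 3: Q(3,1)–P(4,1)≠ P(3,3)–Q(4,3)≠  → 2/2 unlike.
Row 4: Q(4,3)–P(4,4)≠ Q(4,3)–P(5,3)≠  → 2/2 unlike.
Row 5: Q(5,2)–P(5,3)≠ Q(5,2)–Q(6,2)= P(5,3)–Q(6,3)≠  → 2/3 unlike.
Row 6: P(6,1)–Q(6,2)≠ Q(6,2)–Q(6,3)= Q(6,3)–P(6,4)≠  → 2/3 unlike.
Total adjacent occupied pairs: 17; unlike-type pairs: 12.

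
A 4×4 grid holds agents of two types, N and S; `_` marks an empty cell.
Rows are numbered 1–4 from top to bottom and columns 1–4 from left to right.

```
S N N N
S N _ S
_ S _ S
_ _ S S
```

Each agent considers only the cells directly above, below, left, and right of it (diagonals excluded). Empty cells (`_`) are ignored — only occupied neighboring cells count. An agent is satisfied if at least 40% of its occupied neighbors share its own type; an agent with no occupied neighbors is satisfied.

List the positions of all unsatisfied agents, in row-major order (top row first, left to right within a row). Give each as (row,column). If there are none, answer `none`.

(1,1)S 1/2 ok
(1,2)N 2/3 ok
(1,3)N 2/2 ok
(1,4)N 1/2 ok
(2,1)S 1/2 ok
(2,2)N 1/3 unhappy
(2,4)S 1/2 ok
(3,2)S 0/1 unhappy
(3,4)S 2/2 ok
(4,3)S 1/1 ok
(4,4)S 2/2 ok

(2,2), (3,2)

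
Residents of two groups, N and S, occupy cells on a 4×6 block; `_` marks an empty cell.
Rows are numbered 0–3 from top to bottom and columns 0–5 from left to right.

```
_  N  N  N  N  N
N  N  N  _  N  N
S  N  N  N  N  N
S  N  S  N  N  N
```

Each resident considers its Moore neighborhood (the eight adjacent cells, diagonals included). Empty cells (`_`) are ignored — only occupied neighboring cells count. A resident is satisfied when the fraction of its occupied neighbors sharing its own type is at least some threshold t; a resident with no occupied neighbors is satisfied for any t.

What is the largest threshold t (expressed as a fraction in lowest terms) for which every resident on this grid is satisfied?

(0,1)N 4/4
(0,2)N 4/4
(0,3)N 4/4
(0,4)N 4/4
(0,5)N 3/3
(1,0)N 3/4
(1,1)N 6/7
(1,2)N 7/7
(1,4)N 7/7
(1,5)N 5/5
(2,0)S 1/5
(2,1)N 5/8
(2,2)N 6/7
(2,3)N 6/7
(2,4)N 7/7
(2,5)N 5/5
(3,0)S 1/3
(3,1)N 2/5
(3,2)S 0/5
(3,3)N 4/5
(3,4)N 5/5
(3,5)N 3/3
The smallest same-type fraction is 0/5 at (3,2), which reduces to 0/1. Any threshold above that leaves this resident unsatisfied.

0/1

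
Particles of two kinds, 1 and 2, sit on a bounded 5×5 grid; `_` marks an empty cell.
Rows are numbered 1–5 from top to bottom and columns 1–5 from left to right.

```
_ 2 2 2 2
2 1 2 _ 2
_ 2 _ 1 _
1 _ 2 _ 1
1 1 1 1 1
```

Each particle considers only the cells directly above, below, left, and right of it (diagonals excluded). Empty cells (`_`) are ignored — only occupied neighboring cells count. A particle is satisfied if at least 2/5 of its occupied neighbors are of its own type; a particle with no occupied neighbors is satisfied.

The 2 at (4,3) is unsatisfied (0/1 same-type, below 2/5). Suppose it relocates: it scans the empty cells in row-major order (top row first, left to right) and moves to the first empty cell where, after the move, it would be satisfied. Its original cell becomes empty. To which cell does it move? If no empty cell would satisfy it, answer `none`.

Vacating (4,3). Empty cells in order:
  (1,1): 2/2 same-type → satisfied — stop here.

(1,1)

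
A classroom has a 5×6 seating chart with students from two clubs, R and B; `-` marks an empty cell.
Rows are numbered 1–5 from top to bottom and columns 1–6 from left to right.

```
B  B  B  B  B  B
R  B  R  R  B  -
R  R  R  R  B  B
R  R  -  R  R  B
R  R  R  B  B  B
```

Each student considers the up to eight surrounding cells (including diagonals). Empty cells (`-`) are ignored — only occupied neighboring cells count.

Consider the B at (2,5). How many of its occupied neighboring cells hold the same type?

Occupied neighbors of (2,5): (1,4)=B, (1,5)=B, (1,6)=B, (2,4)=R, (3,4)=R, (3,5)=B, (3,6)=B.
Same type (B): 5 of 7.

5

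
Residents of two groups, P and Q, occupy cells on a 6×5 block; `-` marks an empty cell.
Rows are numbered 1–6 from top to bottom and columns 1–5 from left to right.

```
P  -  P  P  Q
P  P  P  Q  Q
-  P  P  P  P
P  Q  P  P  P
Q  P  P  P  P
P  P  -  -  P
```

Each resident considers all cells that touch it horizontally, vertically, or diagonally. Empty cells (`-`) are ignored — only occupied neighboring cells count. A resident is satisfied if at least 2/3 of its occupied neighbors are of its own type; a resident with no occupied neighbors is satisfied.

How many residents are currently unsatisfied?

7

Row 1: (1,1)P 2/2 ✓ · (1,3)P 3/4 ✓ · (1,4)P 2/5 ✗ · (1,5)Q 2/3 ✓
Row 2: (2,1)P 3/3 ✓ · (2,2)P 6/6 ✓ · (2,3)P 6/7 ✓ · (2,4)Q 2/8 ✗ · (2,5)Q 2/5 ✗
Row 3: (3,2)P 6/7 ✓ · (3,3)P 6/8 ✓ · (3,4)P 6/8 ✓ · (3,5)P 3/5 ✗
Row 4: (4,1)P 2/4 ✗ · (4,2)Q 1/7 ✗ · (4,3)P 7/8 ✓ · (4,4)P 8/8 ✓ · (4,5)P 5/5 ✓
Row 5: (5,1)Q 1/5 ✗ · (5,2)P 5/7 ✓ · (5,3)P 5/6 ✓ · (5,4)P 6/6 ✓ · (5,5)P 4/4 ✓
Row 6: (6,1)P 2/3 ✓ · (6,2)P 3/4 ✓ · (6,5)P 2/2 ✓
Unsatisfied: (1,4), (2,4), (2,5), (3,5), (4,1), (4,2), (5,1) — 7 in total.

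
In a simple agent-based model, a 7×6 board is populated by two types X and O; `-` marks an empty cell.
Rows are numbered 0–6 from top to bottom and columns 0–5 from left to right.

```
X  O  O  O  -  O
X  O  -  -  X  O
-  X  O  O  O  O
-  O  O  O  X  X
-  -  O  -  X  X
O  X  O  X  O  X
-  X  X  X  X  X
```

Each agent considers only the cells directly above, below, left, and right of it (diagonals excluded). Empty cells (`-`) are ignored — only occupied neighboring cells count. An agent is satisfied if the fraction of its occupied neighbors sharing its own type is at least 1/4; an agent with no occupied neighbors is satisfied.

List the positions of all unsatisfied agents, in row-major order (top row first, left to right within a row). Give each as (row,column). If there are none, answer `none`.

(1,4), (2,1), (5,0), (5,4)

(0,0)X 1/2 satisfied
(0,1)O 2/3 satisfied
(0,2)O 2/2 satisfied
(0,3)O 1/1 satisfied
(0,5)O 1/1 satisfied
(1,0)X 1/2 satisfied
(1,1)O 1/3 satisfied
(1,4)X 0/2 not
(1,5)O 2/3 satisfied
(2,1)X 0/3 not
(2,2)O 2/3 satisfied
(2,3)O 3/3 satisfied
(2,4)O 2/4 satisfied
(2,5)O 2/3 satisfied
(3,1)O 1/2 satisfied
(3,2)O 4/4 satisfied
(3,3)O 2/3 satisfied
(3,4)X 2/4 satisfied
(3,5)X 2/3 satisfied
(4,2)O 2/2 satisfied
(4,4)X 2/3 satisfied
(4,5)X 3/3 satisfied
(5,0)O 0/1 not
(5,1)X 1/3 satisfied
(5,2)O 1/4 satisfied
(5,3)X 1/3 satisfied
(5,4)O 0/4 not
(5,5)X 2/3 satisfied
(6,1)X 2/2 satisfied
(6,2)X 2/3 satisfied
(6,3)X 3/3 satisfied
(6,4)X 2/3 satisfied
(6,5)X 2/2 satisfied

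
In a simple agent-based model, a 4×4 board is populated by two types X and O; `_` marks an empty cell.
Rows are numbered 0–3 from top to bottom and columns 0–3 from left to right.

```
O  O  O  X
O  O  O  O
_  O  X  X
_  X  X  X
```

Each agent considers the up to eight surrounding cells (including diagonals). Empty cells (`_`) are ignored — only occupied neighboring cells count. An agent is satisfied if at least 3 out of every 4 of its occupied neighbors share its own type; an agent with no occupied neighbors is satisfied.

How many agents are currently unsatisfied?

7

(0,0)O 3/3 ok
(0,1)O 5/5 ok
(0,2)O 4/5 ok
(0,3)X 0/3 unhappy
(1,0)O 4/4 ok
(1,1)O 6/7 ok
(1,2)O 5/8 unhappy
(1,3)O 2/5 unhappy
(2,1)O 3/6 unhappy
(2,2)X 4/8 unhappy
(2,3)X 3/5 unhappy
(3,1)X 2/3 unhappy
(3,2)X 4/5 ok
(3,3)X 3/3 ok
Unsatisfied: (0,3), (1,2), (1,3), (2,1), (2,2), (2,3), (3,1) — 7 in total.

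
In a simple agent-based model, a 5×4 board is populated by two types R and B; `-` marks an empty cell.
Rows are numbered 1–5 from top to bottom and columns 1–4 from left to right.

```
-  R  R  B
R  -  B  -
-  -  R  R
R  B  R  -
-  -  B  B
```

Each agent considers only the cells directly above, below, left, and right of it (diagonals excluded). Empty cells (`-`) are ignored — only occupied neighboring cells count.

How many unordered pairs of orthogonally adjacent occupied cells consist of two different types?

6

Scan each occupied cell's neighbors to the right and below so each pair is counted once.
Row 1: R(1,2)–R(1,3)= R(1,3)–B(1,4)≠ R(1,3)–B(2,3)≠  → 2/3 unlike.
Row 2: B(2,3)–R(3,3)≠  → 1/1 unlike.
Row 3: R(3,3)–R(3,4)= R(3,3)–R(4,3)=  → 0/2 unlike.
Row 4: R(4,1)–B(4,2)≠ B(4,2)–R(4,3)≠ R(4,3)–B(5,3)≠  → 3/3 unlike.
Row 5: B(5,3)–B(5,4)=  → 0/1 unlike.
Total adjacent occupied pairs: 10; unlike-type pairs: 6.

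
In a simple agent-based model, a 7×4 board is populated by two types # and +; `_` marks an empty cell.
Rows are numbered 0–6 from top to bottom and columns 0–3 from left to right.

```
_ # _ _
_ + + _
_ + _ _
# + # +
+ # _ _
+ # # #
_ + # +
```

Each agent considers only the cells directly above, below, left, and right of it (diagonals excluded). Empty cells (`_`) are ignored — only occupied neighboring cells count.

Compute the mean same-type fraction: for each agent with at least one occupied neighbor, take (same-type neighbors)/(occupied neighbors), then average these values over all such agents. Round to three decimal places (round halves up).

0.377

Row 0: (0,1)# 0/1
Row 1: (1,1)+ 2/3 · (1,2)+ 1/1
Row 2: (2,1)+ 2/2
Row 3: (3,0)# 0/2 · (3,1)+ 1/4 · (3,2)# 0/2 · (3,3)+ 0/1
Row 4: (4,0)+ 1/3 · (4,1)# 1/3
Row 5: (5,0)+ 1/2 · (5,1)# 2/4 · (5,2)# 3/3 · (5,3)# 1/2
Row 6: (6,1)+ 0/2 · (6,2)# 1/3 · (6,3)+ 0/2
Sum over 17 agents: 0/1 + 2/3 + 1/1 + 2/2 + 0/2 + 1/4 + 0/2 + 0/1 + 1/3 + 1/3 + 1/2 + 2/4 + 3/3 + 1/2 + 0/2 + 1/3 + 0/2 = 77/12; mean = 77/12 ÷ 17 = 77/204 = 0.377450… → 0.377.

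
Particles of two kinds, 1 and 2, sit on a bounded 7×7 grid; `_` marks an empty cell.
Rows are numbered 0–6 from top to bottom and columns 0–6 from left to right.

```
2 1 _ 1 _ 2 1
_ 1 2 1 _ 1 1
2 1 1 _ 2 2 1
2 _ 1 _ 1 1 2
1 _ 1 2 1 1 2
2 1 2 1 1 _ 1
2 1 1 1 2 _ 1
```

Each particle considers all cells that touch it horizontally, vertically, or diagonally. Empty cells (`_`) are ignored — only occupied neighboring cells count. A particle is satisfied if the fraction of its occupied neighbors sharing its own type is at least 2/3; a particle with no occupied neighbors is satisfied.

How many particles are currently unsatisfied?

Row 0: (0,0)2 0/2 unhappy · (0,1)1 1/3 unhappy · (0,3)1 1/2 unhappy · (0,5)2 0/3 unhappy · (0,6)1 2/3 ok
Row 1: (1,1)1 3/6 unhappy · (1,2)2 0/6 unhappy · (1,3)1 2/4 unhappy · (1,5)1 3/6 unhappy · (1,6)1 3/5 unhappy
Row 2: (2,0)2 1/3 unhappy · (2,1)1 3/6 unhappy · (2,2)1 4/5 ok · (2,4)2 1/5 unhappy · (2,5)2 2/7 unhappy · (2,6)1 3/5 unhappy
Row 3: (3,0)2 1/3 unhappy · (3,2)1 3/4 ok · (3,4)1 3/6 unhappy · (3,5)1 4/8 unhappy · (3,6)2 2/5 unhappy
Row 4: (4,0)1 1/3 unhappy · (4,2)1 3/5 unhappy · (4,3)2 1/7 unhappy · (4,4)1 5/6 ok · (4,5)1 5/7 ok · (4,6)2 1/4 unhappy
Row 5: (5,0)2 1/4 unhappy · (5,1)1 4/7 unhappy · (5,2)2 1/7 unhappy · (5,3)1 5/8 unhappy · (5,4)1 4/6 ok · (5,6)1 2/3 ok
Row 6: (6,0)2 1/3 unhappy · (6,1)1 2/5 unhappy · (6,2)1 4/5 ok · (6,3)1 3/5 unhappy · (6,4)2 0/3 unhappy · (6,6)1 1/1 ok
Unsatisfied: (0,0), (0,1), (0,3), (0,5), (1,1), (1,2), (1,3), (1,5), (1,6), (2,0), (2,1), (2,4), (2,5), (2,6), (3,0), (3,4), (3,5), (3,6), (4,0), (4,2), (4,3), (4,6), (5,0), (5,1), (5,2), (5,3), (6,0), (6,1), (6,3), (6,4) — 30 in total.

30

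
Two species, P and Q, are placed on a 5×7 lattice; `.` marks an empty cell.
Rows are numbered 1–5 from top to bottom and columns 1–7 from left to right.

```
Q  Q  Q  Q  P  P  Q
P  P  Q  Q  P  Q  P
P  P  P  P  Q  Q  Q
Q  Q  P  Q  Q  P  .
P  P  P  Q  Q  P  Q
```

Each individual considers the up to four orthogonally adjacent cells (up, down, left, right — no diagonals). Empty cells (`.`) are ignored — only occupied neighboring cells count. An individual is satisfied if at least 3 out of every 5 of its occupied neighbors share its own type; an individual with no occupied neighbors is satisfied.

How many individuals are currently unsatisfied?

20

(1,1)Q 1/2 unhappy
(1,2)Q 2/3 ok
(1,3)Q 3/3 ok
(1,4)Q 2/3 ok
(1,5)P 2/3 ok
(1,6)P 1/3 unhappy
(1,7)Q 0/2 unhappy
(2,1)P 2/3 ok
(2,2)P 2/4 unhappy
(2,3)Q 2/4 unhappy
(2,4)Q 2/4 unhappy
(2,5)P 1/4 unhappy
(2,6)Q 1/4 unhappy
(2,7)P 0/3 unhappy
(3,1)P 2/3 ok
(3,2)P 3/4 ok
(3,3)P 3/4 ok
(3,4)P 1/4 unhappy
(3,5)Q 2/4 unhappy
(3,6)Q 3/4 ok
(3,7)Q 1/2 unhappy
(4,1)Q 1/3 unhappy
(4,2)Q 1/4 unhappy
(4,3)P 2/4 unhappy
(4,4)Q 2/4 unhappy
(4,5)Q 3/4 ok
(4,6)P 1/3 unhappy
(5,1)P 1/2 unhappy
(5,2)P 2/3 ok
(5,3)P 2/3 ok
(5,4)Q 2/3 ok
(5,5)Q 2/3 ok
(5,6)P 1/3 unhappy
(5,7)Q 0/1 unhappy
Unsatisfied: (1,1), (1,6), (1,7), (2,2), (2,3), (2,4), (2,5), (2,6), (2,7), (3,4), (3,5), (3,7), (4,1), (4,2), (4,3), (4,4), (4,6), (5,1), (5,6), (5,7) — 20 in total.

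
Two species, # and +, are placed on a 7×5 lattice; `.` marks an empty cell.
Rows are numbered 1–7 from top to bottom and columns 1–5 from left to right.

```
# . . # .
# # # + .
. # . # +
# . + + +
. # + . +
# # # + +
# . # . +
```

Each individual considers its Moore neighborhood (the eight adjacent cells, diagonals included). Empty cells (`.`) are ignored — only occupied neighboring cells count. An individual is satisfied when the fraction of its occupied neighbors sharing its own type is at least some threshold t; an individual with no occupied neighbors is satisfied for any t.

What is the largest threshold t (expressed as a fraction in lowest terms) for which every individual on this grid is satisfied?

Row 1: (1,1)# 2/2 · (1,4)# 1/2
Row 2: (2,1)# 3/3 · (2,2)# 4/4 · (2,3)# 4/5 · (2,4)+ 1/4
Row 3: (3,2)# 4/5 · (3,4)# 1/6 · (3,5)+ 3/4
Row 4: (4,1)# 2/2 · (4,3)+ 2/5 · (4,4)+ 5/6 · (4,5)+ 3/4
Row 5: (5,2)# 4/6 · (5,3)+ 3/6 · (5,5)+ 4/4
Row 6: (6,1)# 3/3 · (6,2)# 5/6 · (6,3)# 3/5 · (6,4)+ 4/6 · (6,5)+ 3/3
Row 7: (7,1)# 2/2 · (7,3)# 2/3 · (7,5)+ 2/2
The smallest same-type fraction is 1/6 at (3,4), which reduces to 1/6. Any threshold above that leaves this individual unsatisfied.

1/6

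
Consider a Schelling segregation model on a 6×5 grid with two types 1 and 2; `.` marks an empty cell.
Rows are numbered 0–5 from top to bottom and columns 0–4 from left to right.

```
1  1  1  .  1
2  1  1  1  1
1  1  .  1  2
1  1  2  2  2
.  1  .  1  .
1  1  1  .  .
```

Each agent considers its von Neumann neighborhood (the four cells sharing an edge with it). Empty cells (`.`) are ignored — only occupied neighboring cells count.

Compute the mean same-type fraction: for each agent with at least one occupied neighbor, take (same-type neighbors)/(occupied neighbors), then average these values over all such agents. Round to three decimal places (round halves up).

0.739

(0,0)1 1/2
(0,1)1 3/3
(0,2)1 2/2
(0,4)1 1/1
(1,0)2 0/3
(1,1)1 3/4
(1,2)1 3/3
(1,3)1 3/3
(1,4)1 2/3
(2,0)1 2/3
(2,1)1 3/3
(2,3)1 1/3
(2,4)2 1/3
(3,0)1 2/2
(3,1)1 3/4
(3,2)2 1/2
(3,3)2 2/4
(3,4)2 2/2
(4,1)1 2/2
(4,3)1 0/1
(5,0)1 1/1
(5,1)1 3/3
(5,2)1 1/1
Sum over 23 agents: 1/2 + 3/3 + 2/2 + 1/1 + 0/3 + 3/4 + 3/3 + 3/3 + 2/3 + 2/3 + 3/3 + 1/3 + 1/3 + 2/2 + 3/4 + 1/2 + 2/4 + 2/2 + 2/2 + 0/1 + 1/1 + 3/3 + 1/1 = 17; mean = 17 ÷ 23 = 17/23 = 0.739130… → 0.739.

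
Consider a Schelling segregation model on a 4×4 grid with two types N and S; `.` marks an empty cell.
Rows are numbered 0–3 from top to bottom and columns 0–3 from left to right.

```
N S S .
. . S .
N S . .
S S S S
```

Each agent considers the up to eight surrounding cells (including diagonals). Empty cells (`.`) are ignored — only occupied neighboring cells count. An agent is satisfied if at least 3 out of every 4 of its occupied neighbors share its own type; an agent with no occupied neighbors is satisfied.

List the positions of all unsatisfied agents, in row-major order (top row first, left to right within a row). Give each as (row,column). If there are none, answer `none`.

Row 0: (0,0)N 0/1 unhappy · (0,1)S 2/3 unhappy · (0,2)S 2/2 ok
Row 1: (1,2)S 3/3 ok
Row 2: (2,0)N 0/3 unhappy · (2,1)S 4/5 ok
Row 3: (3,0)S 2/3 unhappy · (3,1)S 3/4 ok · (3,2)S 3/3 ok · (3,3)S 1/1 ok

(0,0), (0,1), (2,0), (3,0)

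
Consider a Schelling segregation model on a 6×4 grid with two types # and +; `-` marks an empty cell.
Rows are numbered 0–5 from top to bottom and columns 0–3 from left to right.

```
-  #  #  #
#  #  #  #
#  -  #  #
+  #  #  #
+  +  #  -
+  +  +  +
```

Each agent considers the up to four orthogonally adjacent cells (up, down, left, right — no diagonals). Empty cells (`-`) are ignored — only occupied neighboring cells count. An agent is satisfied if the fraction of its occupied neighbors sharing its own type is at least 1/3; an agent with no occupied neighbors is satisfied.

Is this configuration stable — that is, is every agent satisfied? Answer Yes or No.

Yes

(0,1)# 2/2 satisfied
(0,2)# 3/3 satisfied
(0,3)# 2/2 satisfied
(1,0)# 2/2 satisfied
(1,1)# 3/3 satisfied
(1,2)# 4/4 satisfied
(1,3)# 3/3 satisfied
(2,0)# 1/2 satisfied
(2,2)# 3/3 satisfied
(2,3)# 3/3 satisfied
(3,0)+ 1/3 satisfied
(3,1)# 1/3 satisfied
(3,2)# 4/4 satisfied
(3,3)# 2/2 satisfied
(4,0)+ 3/3 satisfied
(4,1)+ 2/4 satisfied
(4,2)# 1/3 satisfied
(5,0)+ 2/2 satisfied
(5,1)+ 3/3 satisfied
(5,2)+ 2/3 satisfied
(5,3)+ 1/1 satisfied
All meet the threshold, so the configuration is stable.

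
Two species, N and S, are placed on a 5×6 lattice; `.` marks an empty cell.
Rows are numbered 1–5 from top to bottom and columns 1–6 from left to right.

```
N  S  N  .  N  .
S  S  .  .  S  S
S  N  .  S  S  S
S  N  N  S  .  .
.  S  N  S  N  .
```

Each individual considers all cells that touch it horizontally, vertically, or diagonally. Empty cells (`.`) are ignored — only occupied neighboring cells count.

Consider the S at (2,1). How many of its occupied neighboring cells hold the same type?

3

Occupied neighbors of (2,1): (1,1)=N, (1,2)=S, (2,2)=S, (3,1)=S, (3,2)=N.
Same type (S): 3 of 5.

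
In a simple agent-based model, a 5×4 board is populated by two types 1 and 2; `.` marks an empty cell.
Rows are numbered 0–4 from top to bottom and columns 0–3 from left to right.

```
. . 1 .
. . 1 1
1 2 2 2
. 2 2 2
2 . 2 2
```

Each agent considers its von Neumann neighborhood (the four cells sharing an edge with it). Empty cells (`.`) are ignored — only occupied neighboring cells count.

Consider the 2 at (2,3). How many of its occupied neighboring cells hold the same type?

2

Occupied neighbors of (2,3): (1,3)=1, (3,3)=2, (2,2)=2.
Same type (2): 2 of 3.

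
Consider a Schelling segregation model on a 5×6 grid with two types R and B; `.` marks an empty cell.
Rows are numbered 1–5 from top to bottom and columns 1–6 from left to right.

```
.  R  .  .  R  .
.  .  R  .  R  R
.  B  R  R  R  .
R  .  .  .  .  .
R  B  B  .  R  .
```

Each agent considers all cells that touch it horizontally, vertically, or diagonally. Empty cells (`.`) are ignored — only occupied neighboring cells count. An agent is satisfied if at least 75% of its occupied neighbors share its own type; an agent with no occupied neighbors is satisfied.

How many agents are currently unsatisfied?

Row 1: (1,2)R 1/1 ✓ · (1,5)R 2/2 ✓
Row 2: (2,3)R 3/4 ✓ · (2,5)R 4/4 ✓ · (2,6)R 3/3 ✓
Row 3: (3,2)B 0/3 ✗ · (3,3)R 2/3 ✗ · (3,4)R 4/4 ✓ · (3,5)R 3/3 ✓
Row 4: (4,1)R 1/3 ✗
Row 5: (5,1)R 1/2 ✗ · (5,2)B 1/3 ✗ · (5,3)B 1/1 ✓ · (5,5)R 0/0 ✓
Unsatisfied: (3,2), (3,3), (4,1), (5,1), (5,2) — 5 in total.

5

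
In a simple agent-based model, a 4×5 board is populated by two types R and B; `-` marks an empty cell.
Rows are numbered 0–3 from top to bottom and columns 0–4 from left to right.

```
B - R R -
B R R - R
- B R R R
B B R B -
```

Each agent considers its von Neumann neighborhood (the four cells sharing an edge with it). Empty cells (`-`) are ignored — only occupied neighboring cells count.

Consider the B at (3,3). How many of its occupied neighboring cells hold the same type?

0

Occupied neighbors of (3,3): (2,3)=R, (3,2)=R.
Same type (B): 0 of 2.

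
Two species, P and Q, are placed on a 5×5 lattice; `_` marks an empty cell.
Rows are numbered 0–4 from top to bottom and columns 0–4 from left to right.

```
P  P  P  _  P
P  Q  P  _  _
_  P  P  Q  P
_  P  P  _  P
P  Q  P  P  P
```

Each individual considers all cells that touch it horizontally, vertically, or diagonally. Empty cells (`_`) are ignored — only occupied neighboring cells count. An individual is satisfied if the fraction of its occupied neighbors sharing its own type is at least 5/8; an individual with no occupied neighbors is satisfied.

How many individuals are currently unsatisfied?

5

Row 0: (0,0)P 2/3 satisfied · (0,1)P 4/5 satisfied · (0,2)P 2/3 satisfied · (0,4)P 0/0 satisfied
Row 1: (1,0)P 3/4 satisfied · (1,1)Q 0/7 not · (1,2)P 4/6 satisfied
Row 2: (2,1)P 5/6 satisfied · (2,2)P 4/6 satisfied · (2,3)Q 0/5 not · (2,4)P 1/2 not
Row 3: (3,1)P 5/6 satisfied · (3,2)P 5/7 satisfied · (3,4)P 3/4 satisfied
Row 4: (4,0)P 1/2 not · (4,1)Q 0/4 not · (4,2)P 3/4 satisfied · (4,3)P 4/4 satisfied · (4,4)P 2/2 satisfied
Unsatisfied: (1,1), (2,3), (2,4), (4,0), (4,1) — 5 in total.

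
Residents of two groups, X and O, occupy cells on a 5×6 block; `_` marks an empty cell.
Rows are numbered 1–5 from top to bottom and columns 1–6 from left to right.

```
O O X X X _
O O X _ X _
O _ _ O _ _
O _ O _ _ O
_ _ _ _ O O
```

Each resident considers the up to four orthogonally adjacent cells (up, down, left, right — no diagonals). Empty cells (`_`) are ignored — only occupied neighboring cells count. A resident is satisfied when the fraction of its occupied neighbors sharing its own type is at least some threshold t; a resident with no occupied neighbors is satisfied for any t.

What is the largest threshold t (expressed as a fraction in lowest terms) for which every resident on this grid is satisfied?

1/2

(1,1)O 2/2
(1,2)O 2/3
(1,3)X 2/3
(1,4)X 2/2
(1,5)X 2/2
(2,1)O 3/3
(2,2)O 2/3
(2,3)X 1/2
(2,5)X 1/1
(3,1)O 2/2
(3,4)O — no occupied neighbors
(4,1)O 1/1
(4,3)O — no occupied neighbors
(4,6)O 1/1
(5,5)O 1/1
(5,6)O 2/2
The smallest same-type fraction is 1/2 at (2,3), which reduces to 1/2. Any threshold above that leaves this resident unsatisfied.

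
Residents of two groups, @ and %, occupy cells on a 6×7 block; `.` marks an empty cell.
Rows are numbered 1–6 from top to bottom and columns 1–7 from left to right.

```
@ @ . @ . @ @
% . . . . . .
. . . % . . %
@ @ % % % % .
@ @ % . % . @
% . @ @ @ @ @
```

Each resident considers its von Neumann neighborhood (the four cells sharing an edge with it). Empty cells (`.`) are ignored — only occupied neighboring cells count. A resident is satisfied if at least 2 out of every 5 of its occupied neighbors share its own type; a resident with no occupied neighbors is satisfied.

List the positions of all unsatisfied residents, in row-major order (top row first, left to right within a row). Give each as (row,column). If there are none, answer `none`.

Row 1: (1,1)@ 1/2 satisfied · (1,2)@ 1/1 satisfied · (1,4)@ 0/0 satisfied · (1,6)@ 1/1 satisfied · (1,7)@ 1/1 satisfied
Row 2: (2,1)% 0/1 not
Row 3: (3,4)% 1/1 satisfied · (3,7)% 0/0 satisfied
Row 4: (4,1)@ 2/2 satisfied · (4,2)@ 2/3 satisfied · (4,3)% 2/3 satisfied · (4,4)% 3/3 satisfied · (4,5)% 3/3 satisfied · (4,6)% 1/1 satisfied
Row 5: (5,1)@ 2/3 satisfied · (5,2)@ 2/3 satisfied · (5,3)% 1/3 not · (5,5)% 1/2 satisfied · (5,7)@ 1/1 satisfied
Row 6: (6,1)% 0/1 not · (6,3)@ 1/2 satisfied · (6,4)@ 2/2 satisfied · (6,5)@ 2/3 satisfied · (6,6)@ 2/2 satisfied · (6,7)@ 2/2 satisfied

(2,1), (5,3), (6,1)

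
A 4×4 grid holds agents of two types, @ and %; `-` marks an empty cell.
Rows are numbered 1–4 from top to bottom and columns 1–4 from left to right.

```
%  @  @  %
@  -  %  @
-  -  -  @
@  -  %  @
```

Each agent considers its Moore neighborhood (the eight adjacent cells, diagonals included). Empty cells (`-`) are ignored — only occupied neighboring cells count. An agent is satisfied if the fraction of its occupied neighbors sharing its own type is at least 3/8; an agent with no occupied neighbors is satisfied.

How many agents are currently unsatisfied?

Row 1: (1,1)% 0/2 ✗ · (1,2)@ 2/4 ✓ · (1,3)@ 2/4 ✓ · (1,4)% 1/3 ✗
Row 2: (2,1)@ 1/2 ✓ · (2,3)% 1/5 ✗ · (2,4)@ 2/4 ✓
Row 3: (3,4)@ 2/4 ✓
Row 4: (4,1)@ 0/0 ✓ · (4,3)% 0/2 ✗ · (4,4)@ 1/2 ✓
Unsatisfied: (1,1), (1,4), (2,3), (4,3) — 4 in total.

4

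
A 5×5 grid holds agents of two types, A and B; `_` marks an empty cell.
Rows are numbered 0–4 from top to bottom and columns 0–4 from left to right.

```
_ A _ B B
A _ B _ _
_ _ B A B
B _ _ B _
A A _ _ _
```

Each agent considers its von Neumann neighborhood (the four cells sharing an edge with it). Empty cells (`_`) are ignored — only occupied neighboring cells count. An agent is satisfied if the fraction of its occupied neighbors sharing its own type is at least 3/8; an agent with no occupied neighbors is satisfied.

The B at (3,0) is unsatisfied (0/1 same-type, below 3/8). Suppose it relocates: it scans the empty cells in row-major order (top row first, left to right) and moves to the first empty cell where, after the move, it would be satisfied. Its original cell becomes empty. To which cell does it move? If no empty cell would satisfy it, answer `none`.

(0,2)

Vacating (3,0). Empty cells in order:
  (0,0): 0/2 same-type → still unsatisfied.
  (0,2): 2/3 same-type → satisfied — stop here.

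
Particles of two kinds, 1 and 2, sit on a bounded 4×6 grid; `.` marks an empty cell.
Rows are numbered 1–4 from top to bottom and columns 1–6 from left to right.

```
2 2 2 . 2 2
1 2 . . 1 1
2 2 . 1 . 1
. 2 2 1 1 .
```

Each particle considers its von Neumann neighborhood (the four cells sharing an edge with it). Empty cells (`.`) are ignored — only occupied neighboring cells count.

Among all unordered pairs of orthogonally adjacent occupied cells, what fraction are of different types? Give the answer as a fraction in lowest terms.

Scan each occupied cell's neighbors to the right and below so each pair is counted once.
From row 1: 3 unlike of 7 pairs (running 3/7).
From row 2: 2 unlike of 5 pairs (running 5/12).
From row 3: 0 unlike of 3 pairs (running 5/15).
From row 4: 1 unlike of 3 pairs (running 6/18).
Total adjacent occupied pairs: 18; unlike-type pairs: 6.
6/18 reduces to 1/3.

1/3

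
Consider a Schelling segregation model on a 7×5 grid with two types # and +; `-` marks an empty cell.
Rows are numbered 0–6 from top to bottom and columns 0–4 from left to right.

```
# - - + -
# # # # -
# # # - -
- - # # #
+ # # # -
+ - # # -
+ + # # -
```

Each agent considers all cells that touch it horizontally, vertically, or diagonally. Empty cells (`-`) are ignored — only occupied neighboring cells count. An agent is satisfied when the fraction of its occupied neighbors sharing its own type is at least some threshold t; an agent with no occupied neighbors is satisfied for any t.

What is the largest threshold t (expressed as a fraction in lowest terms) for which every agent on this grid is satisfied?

0/1

(0,0)# 2/2
(0,3)+ 0/2
(1,0)# 4/4
(1,1)# 6/6
(1,2)# 4/5
(1,3)# 2/3
(2,0)# 3/3
(2,1)# 6/6
(2,2)# 6/6
(3,2)# 6/6
(3,3)# 5/5
(3,4)# 2/2
(4,0)+ 1/2
(4,1)# 3/5
(4,2)# 6/6
(4,3)# 6/6
(5,0)+ 3/4
(5,2)# 6/7
(5,3)# 5/5
(6,0)+ 2/2
(6,1)+ 2/4
(6,2)# 3/4
(6,3)# 3/3
The smallest same-type fraction is 0/2 at (0,3), which reduces to 0/1. Any threshold above that leaves this agent unsatisfied.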